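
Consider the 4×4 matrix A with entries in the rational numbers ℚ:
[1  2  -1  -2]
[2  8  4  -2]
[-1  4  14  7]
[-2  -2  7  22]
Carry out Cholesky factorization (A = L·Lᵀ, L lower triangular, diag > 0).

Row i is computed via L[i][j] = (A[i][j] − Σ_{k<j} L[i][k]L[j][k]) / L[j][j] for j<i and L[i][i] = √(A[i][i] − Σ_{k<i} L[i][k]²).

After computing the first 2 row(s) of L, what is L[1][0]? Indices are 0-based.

L[1][0] = 2

Step 1: L[0][0] = √(1) = 1.
  L[1][0] = (2) / L[0][0] = 2.
Step 2: L[1][1] = √(4) = 2.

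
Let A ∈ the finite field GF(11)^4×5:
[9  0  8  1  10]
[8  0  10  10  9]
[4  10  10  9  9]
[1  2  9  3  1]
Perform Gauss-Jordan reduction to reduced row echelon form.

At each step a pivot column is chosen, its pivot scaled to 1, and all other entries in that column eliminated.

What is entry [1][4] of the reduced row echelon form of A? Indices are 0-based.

[1] R0 /= 9  ⇒  (1, 0, 7, 5, 6)
     R1 -= 8·R0  ⇒  (0, 0, 9, 3, 5)
     R2 -= 4·R0  ⇒  (0, 10, 4, 0, 7)
     R3 -= 1·R0  ⇒  (0, 2, 2, 9, 6)
[2] R1 <-> R2
[2] R1 /= 10  ⇒  (0, 1, 7, 0, 4)
     R3 -= 2·R1  ⇒  (0, 0, 10, 9, 9)
[3] R2 /= 9  ⇒  (0, 0, 1, 4, 3)
     R0 -= 7·R2  ⇒  (1, 0, 0, 10, 7)
     R1 -= 7·R2  ⇒  (0, 1, 0, 5, 5)
     R3 -= 10·R2  ⇒  (0, 0, 0, 2, 1)
[4] R3 /= 2  ⇒  (0, 0, 0, 1, 6)
     R0 -= 10·R3  ⇒  (1, 0, 0, 0, 2)
     R1 -= 5·R3  ⇒  (0, 1, 0, 0, 8)
     R2 -= 4·R3  ⇒  (0, 0, 1, 0, 1)

M[1][4] = 8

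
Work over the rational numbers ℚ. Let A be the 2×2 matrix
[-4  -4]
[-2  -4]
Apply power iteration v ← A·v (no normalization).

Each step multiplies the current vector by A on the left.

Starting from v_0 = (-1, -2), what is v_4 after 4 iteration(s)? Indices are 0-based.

v_0 = (-1, -2).
v_1 = A·v_0 = (12, 10).
v_2 = A·v_1 = (-88, -64).
v_3 = A·v_2 = (608, 432).
v_4 = A·v_3 = (-4160, -2944).

v_4 = (-4160, -2944)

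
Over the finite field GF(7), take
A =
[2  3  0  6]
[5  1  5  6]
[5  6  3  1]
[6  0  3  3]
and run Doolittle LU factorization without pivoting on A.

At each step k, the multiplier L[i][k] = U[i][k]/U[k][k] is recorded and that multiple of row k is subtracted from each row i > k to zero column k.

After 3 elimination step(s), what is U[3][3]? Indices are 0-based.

k=0: U[0][0]=2
  eliminate (1,0): mult=6, new row 1: (0, 4, 5, 5); set L[1][0]=6
  eliminate (2,0): mult=6, new row 2: (0, 2, 3, 0); set L[2][0]=6
  eliminate (3,0): mult=3, new row 3: (0, 5, 3, 6); set L[3][0]=3
k=1: U[1][1]=4
  eliminate (2,1): mult=4, new row 2: (0, 0, 4, 1); set L[2][1]=4
  eliminate (3,1): mult=3, new row 3: (0, 0, 2, 5); set L[3][1]=3
k=2: U[2][2]=4
  eliminate (3,2): mult=4, new row 3: (0, 0, 0, 1); set L[3][2]=4

U[3][3] = 1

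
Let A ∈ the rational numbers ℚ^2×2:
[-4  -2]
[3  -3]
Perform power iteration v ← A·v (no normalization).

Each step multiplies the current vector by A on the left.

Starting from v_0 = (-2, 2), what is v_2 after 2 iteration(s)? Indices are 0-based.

v_0 = (-2, 2).
v_1 = A·v_0 = (4, -12).
v_2 = A·v_1 = (8, 48).

v_2 = (8, 48)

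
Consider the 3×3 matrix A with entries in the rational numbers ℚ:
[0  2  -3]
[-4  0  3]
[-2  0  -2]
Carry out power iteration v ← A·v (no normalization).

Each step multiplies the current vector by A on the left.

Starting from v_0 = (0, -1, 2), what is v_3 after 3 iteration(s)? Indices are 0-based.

v_0 = (0, -1, 2).
v_1 = A·v_0 = (-8, 6, -4).
v_2 = A·v_1 = (24, 20, 24).
v_3 = A·v_2 = (-32, -24, -96).

v_3 = (-32, -24, -96)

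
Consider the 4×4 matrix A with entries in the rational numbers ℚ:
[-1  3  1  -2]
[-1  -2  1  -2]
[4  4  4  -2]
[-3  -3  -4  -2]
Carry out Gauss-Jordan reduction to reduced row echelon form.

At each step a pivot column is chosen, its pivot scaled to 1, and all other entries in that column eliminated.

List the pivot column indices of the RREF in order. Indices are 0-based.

step 1: normalize row 0 (÷-1) = (1, -3, -1, 2)
  row 1: subtract -1×row0 = (0, -5, 0, 0)
  row 2: subtract 4×row0 = (0, 16, 8, -10)
  row 3: subtract -3×row0 = (0, -12, -7, 4)
step 2: normalize row 1 (÷-5) = (0, 1, 0, 0)
  row 0: subtract -3×row1 = (1, 0, -1, 2)
  row 2: subtract 16×row1 = (0, 0, 8, -10)
  row 3: subtract -12×row1 = (0, 0, -7, 4)
step 3: normalize row 2 (÷8) = (0, 0, 1, -5/4)
  row 0: subtract -1×row2 = (1, 0, 0, 3/4)
  row 3: subtract -7×row2 = (0, 0, 0, -19/4)
step 4: normalize row 3 (÷-19/4) = (0, 0, 0, 1)
  row 0: subtract 3/4×row3 = (1, 0, 0, 0)
  row 2: subtract -5/4×row3 = (0, 0, 1, 0)

pivot columns: 0, 1, 2, 3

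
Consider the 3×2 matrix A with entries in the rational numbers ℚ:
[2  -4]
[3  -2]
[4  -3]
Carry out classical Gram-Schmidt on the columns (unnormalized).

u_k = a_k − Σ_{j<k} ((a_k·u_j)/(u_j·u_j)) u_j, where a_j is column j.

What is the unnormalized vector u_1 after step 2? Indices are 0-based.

Step 1: u_0 = a_0 = (2, 3, 4).
Step 2: u_1 = a_1 − (-26/29)·u_0 = (-64/29, 20/29, 17/29).

u_1 = (-64/29, 20/29, 17/29)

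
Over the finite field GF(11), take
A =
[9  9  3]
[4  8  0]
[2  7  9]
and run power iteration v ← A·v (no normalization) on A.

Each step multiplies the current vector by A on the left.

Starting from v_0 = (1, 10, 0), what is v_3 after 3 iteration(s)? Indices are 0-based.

v_0 = (1, 10, 0).
v_1 = A·v_0 = (0, 7, 6).
v_2 = A·v_1 = (4, 1, 4).
v_3 = A·v_2 = (2, 2, 7).

v_3 = (2, 2, 7)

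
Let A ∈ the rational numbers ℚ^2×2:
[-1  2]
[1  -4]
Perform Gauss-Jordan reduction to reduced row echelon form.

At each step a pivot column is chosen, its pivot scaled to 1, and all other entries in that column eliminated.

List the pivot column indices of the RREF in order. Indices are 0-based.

pivot columns: 0, 1

pivot(0,0)=-1: scale R0 → (1, -2)
  clear (1,0): R1 −= (1)R0 → (0, -2)
pivot(1,1)=-2: scale R1 → (0, 1)
  clear (0,1): R0 −= (-2)R1 → (1, 0)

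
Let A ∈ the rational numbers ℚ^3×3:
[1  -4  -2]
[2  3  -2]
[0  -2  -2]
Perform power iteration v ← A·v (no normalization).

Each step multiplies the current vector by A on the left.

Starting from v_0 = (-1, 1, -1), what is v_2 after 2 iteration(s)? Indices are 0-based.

v_2 = (-15, 3, -6)

v_0 = (-1, 1, -1).
v_1 = A·v_0 = (-3, 3, 0).
v_2 = A·v_1 = (-15, 3, -6).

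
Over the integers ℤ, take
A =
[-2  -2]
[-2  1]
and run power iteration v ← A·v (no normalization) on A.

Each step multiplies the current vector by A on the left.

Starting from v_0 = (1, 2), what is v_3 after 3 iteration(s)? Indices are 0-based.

v_3 = (-48, -12)

v_0 = (1, 2).
v_1 = A·v_0 = (-6, 0).
v_2 = A·v_1 = (12, 12).
v_3 = A·v_2 = (-48, -12).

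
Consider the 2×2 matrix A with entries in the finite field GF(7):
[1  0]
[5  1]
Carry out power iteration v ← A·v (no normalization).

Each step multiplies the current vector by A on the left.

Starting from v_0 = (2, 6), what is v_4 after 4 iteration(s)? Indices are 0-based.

v_4 = (2, 4)

v_0 = (2, 6).
v_1 = A·v_0 = (2, 2).
v_2 = A·v_1 = (2, 5).
v_3 = A·v_2 = (2, 1).
v_4 = A·v_3 = (2, 4).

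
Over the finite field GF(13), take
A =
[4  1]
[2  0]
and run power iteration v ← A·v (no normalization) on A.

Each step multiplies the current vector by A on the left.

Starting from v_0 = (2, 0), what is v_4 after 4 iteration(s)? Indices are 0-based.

v_0 = (2, 0).
v_1 = A·v_0 = (8, 4).
v_2 = A·v_1 = (10, 3).
v_3 = A·v_2 = (4, 7).
v_4 = A·v_3 = (10, 8).

v_4 = (10, 8)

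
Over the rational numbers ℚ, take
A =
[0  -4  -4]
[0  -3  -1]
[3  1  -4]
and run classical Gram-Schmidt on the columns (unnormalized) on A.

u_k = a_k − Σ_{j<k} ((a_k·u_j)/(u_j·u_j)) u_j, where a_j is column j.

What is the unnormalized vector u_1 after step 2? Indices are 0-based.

Step 1: u_0 = a_0 = (0, 0, 3).
Step 2: u_1 = a_1 − (1/3)·u_0 = (-4, -3, 0).

u_1 = (-4, -3, 0)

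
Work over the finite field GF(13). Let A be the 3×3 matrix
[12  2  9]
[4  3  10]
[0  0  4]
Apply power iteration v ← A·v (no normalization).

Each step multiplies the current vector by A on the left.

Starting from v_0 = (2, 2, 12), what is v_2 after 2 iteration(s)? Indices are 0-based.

v_2 = (5, 9, 10)

v_0 = (2, 2, 12).
v_1 = A·v_0 = (6, 4, 9).
v_2 = A·v_1 = (5, 9, 10).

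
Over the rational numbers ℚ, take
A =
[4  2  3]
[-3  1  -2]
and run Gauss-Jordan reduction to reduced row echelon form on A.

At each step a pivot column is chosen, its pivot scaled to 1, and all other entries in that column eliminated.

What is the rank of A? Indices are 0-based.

rank = 2

pivot(0,0)=4: scale R0 → (1, 1/2, 3/4)
  clear (1,0): R1 −= (-3)R0 → (0, 5/2, 1/4)
pivot(1,1)=5/2: scale R1 → (0, 1, 1/10)
  clear (0,1): R0 −= (1/2)R1 → (1, 0, 7/10)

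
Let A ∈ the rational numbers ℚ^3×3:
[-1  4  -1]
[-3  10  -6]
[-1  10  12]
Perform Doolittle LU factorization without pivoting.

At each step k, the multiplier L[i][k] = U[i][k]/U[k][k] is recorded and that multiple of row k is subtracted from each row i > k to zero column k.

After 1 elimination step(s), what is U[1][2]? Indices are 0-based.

[col 0] pivot -1
  R1 -= 3*R0 → (0, -2, -3)  (L[1][0] := 3)
  R2 -= 1*R0 → (0, 6, 13)  (L[2][0] := 1)

U[1][2] = -3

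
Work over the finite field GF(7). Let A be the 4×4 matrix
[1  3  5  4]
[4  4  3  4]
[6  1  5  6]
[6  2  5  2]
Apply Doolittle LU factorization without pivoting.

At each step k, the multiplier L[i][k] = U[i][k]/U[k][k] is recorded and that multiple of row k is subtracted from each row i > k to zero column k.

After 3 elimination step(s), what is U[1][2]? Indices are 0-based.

[col 0] pivot 1
  R1 -= 4*R0 → (0, 6, 4, 2)  (L[1][0] := 4)
  R2 -= 6*R0 → (0, 4, 3, 3)  (L[2][0] := 6)
  R3 -= 6*R0 → (0, 5, 3, 6)  (L[3][0] := 6)
[col 1] pivot 6
  R2 -= 3*R1 → (0, 0, 5, 4)  (L[2][1] := 3)
  R3 -= 2*R1 → (0, 0, 2, 2)  (L[3][1] := 2)
[col 2] pivot 5
  R3 -= 6*R2 → (0, 0, 0, 6)  (L[3][2] := 6)

U[1][2] = 4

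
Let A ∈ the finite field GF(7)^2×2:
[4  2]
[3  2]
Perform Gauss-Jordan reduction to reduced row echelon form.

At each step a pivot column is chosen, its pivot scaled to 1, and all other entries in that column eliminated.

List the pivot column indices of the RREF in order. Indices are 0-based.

step 1: normalize row 0 (÷4) = (1, 4)
  row 1: subtract 3×row0 = (0, 4)
step 2: normalize row 1 (÷4) = (0, 1)
  row 0: subtract 4×row1 = (1, 0)

pivot columns: 0, 1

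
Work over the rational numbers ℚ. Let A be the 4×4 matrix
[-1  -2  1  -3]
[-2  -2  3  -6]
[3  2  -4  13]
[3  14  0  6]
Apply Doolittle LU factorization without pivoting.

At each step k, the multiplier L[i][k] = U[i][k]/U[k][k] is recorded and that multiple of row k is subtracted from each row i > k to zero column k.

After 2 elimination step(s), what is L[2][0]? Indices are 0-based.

L[2][0] = -3

k=0: U[0][0]=-1
  eliminate (1,0): mult=2, new row 1: (0, 2, 1, 0); set L[1][0]=2
  eliminate (2,0): mult=-3, new row 2: (0, -4, -1, 4); set L[2][0]=-3
  eliminate (3,0): mult=-3, new row 3: (0, 8, 3, -3); set L[3][0]=-3
k=1: U[1][1]=2
  eliminate (2,1): mult=-2, new row 2: (0, 0, 1, 4); set L[2][1]=-2
  eliminate (3,1): mult=4, new row 3: (0, 0, -1, -3); set L[3][1]=4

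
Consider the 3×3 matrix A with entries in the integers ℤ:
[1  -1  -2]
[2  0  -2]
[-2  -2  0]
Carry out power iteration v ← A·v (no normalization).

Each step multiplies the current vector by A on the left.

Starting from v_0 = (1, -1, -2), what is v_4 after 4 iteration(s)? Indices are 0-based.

v_4 = (36, 120, -168)

v_0 = (1, -1, -2).
v_1 = A·v_0 = (6, 6, 0).
v_2 = A·v_1 = (0, 12, -24).
v_3 = A·v_2 = (36, 48, -24).
v_4 = A·v_3 = (36, 120, -168).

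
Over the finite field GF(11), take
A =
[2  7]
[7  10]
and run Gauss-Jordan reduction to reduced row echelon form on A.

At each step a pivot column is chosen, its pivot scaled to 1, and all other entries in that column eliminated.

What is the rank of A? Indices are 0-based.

rank = 2

[1] R0 /= 2  ⇒  (1, 9)
     R1 -= 7·R0  ⇒  (0, 2)
[2] R1 /= 2  ⇒  (0, 1)
     R0 -= 9·R1  ⇒  (1, 0)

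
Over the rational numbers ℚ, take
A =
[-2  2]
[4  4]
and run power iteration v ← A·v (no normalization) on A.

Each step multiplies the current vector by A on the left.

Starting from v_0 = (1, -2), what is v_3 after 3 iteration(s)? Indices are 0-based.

v_0 = (1, -2).
v_1 = A·v_0 = (-6, -4).
v_2 = A·v_1 = (4, -40).
v_3 = A·v_2 = (-88, -144).

v_3 = (-88, -144)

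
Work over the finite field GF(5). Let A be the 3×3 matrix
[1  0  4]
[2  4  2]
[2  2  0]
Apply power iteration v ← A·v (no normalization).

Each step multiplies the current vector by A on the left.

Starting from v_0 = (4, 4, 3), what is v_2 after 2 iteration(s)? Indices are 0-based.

v_0 = (4, 4, 3).
v_1 = A·v_0 = (1, 0, 1).
v_2 = A·v_1 = (0, 4, 2).

v_2 = (0, 4, 2)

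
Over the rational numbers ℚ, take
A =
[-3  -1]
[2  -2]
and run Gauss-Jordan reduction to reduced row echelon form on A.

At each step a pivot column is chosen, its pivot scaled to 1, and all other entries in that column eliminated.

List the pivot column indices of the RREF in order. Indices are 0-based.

step 1: normalize row 0 (÷-3) = (1, 1/3)
  row 1: subtract 2×row0 = (0, -8/3)
step 2: normalize row 1 (÷-8/3) = (0, 1)
  row 0: subtract 1/3×row1 = (1, 0)

pivot columns: 0, 1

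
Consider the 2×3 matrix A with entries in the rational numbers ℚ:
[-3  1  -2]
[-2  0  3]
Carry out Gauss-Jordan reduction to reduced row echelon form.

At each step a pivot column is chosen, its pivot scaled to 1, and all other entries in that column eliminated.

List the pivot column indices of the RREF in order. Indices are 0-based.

pivot columns: 0, 1

step 1: normalize row 0 (÷-3) = (1, -1/3, 2/3)
  row 1: subtract -2×row0 = (0, -2/3, 13/3)
step 2: normalize row 1 (÷-2/3) = (0, 1, -13/2)
  row 0: subtract -1/3×row1 = (1, 0, -3/2)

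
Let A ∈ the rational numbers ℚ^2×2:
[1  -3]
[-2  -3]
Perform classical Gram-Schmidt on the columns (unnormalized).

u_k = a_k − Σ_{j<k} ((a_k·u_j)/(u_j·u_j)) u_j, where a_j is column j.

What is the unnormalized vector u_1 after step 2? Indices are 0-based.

Step 1: u_0 = a_0 = (1, -2).
Step 2: u_1 = a_1 − (3/5)·u_0 = (-18/5, -9/5).

u_1 = (-18/5, -9/5)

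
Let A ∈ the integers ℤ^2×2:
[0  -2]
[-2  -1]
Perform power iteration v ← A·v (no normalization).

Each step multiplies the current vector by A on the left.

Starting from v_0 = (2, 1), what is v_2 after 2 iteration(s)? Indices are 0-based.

v_0 = (2, 1).
v_1 = A·v_0 = (-2, -5).
v_2 = A·v_1 = (10, 9).

v_2 = (10, 9)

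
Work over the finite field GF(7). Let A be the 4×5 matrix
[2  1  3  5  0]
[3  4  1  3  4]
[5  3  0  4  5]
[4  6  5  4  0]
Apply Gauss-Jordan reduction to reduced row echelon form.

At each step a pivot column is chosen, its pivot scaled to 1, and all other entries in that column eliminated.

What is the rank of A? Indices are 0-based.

[1] R0 /= 2  ⇒  (1, 4, 5, 6, 0)
     R1 -= 3·R0  ⇒  (0, 6, 0, 6, 4)
     R2 -= 5·R0  ⇒  (0, 4, 3, 2, 5)
     R3 -= 4·R0  ⇒  (0, 4, 6, 1, 0)
[2] R1 /= 6  ⇒  (0, 1, 0, 1, 3)
     R0 -= 4·R1  ⇒  (1, 0, 5, 2, 2)
     R2 -= 4·R1  ⇒  (0, 0, 3, 5, 0)
     R3 -= 4·R1  ⇒  (0, 0, 6, 4, 2)
[3] R2 /= 3  ⇒  (0, 0, 1, 4, 0)
     R0 -= 5·R2  ⇒  (1, 0, 0, 3, 2)
     R3 -= 6·R2  ⇒  (0, 0, 0, 1, 2)
[4] R3 /= 1  ⇒  (0, 0, 0, 1, 2)
     R0 -= 3·R3  ⇒  (1, 0, 0, 0, 3)
     R1 -= 1·R3  ⇒  (0, 1, 0, 0, 1)
     R2 -= 4·R3  ⇒  (0, 0, 1, 0, 6)

rank = 4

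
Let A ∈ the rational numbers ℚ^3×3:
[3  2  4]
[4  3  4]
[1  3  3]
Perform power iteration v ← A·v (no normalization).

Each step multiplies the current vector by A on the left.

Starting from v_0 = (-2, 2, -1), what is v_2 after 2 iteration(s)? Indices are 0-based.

v_0 = (-2, 2, -1).
v_1 = A·v_0 = (-6, -6, 1).
v_2 = A·v_1 = (-26, -38, -21).

v_2 = (-26, -38, -21)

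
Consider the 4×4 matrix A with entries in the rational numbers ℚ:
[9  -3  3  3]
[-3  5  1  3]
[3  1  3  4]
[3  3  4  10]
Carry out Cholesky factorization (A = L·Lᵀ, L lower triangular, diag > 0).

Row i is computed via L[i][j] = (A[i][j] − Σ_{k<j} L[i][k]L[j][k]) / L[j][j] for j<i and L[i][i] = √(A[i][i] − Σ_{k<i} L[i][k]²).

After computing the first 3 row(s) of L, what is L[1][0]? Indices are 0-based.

Step 1: L[0][0] = √(9) = 3.
  L[1][0] = (-3) / L[0][0] = -1.
Step 2: L[1][1] = √(4) = 2.
  L[2][0] = (3) / L[0][0] = 1.
  L[2][1] = (2) / L[1][1] = 1.
Step 3: L[2][2] = √(1) = 1.

L[1][0] = -1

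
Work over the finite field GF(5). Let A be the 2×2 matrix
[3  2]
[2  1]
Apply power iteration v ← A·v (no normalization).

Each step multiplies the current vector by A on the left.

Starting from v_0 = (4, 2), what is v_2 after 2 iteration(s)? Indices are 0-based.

v_0 = (4, 2).
v_1 = A·v_0 = (1, 0).
v_2 = A·v_1 = (3, 2).

v_2 = (3, 2)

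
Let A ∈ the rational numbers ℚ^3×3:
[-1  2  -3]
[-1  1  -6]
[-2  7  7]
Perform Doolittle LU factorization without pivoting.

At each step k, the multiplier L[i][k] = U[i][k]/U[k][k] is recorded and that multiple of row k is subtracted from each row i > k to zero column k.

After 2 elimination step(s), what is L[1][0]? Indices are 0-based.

Step 1: pivot at (0,0) is -1.
  row1 ← row1 − (1)·row0  ⇒  L[1][0]=1, U row1=(0, -1, -3)
  row2 ← row2 − (2)·row0  ⇒  L[2][0]=2, U row2=(0, 3, 13)
Step 2: pivot at (1,1) is -1.
  row2 ← row2 − (-3)·row1  ⇒  L[2][1]=-3, U row2=(0, 0, 4)

L[1][0] = 1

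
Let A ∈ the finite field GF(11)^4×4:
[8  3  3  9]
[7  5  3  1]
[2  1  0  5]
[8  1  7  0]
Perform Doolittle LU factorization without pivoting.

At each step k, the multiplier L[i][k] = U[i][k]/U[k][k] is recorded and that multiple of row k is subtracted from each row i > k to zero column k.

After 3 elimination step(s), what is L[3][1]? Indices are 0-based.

Step 1: pivot at (0,0) is 8.
  row1 ← row1 − (5)·row0  ⇒  L[1][0]=5, U row1=(0, 1, 10, 0)
  row2 ← row2 − (3)·row0  ⇒  L[2][0]=3, U row2=(0, 3, 2, 0)
  row3 ← row3 − (1)·row0  ⇒  L[3][0]=1, U row3=(0, 9, 4, 2)
Step 2: pivot at (1,1) is 1.
  row2 ← row2 − (3)·row1  ⇒  L[2][1]=3, U row2=(0, 0, 5, 0)
  row3 ← row3 − (9)·row1  ⇒  L[3][1]=9, U row3=(0, 0, 2, 2)
Step 3: pivot at (2,2) is 5.
  row3 ← row3 − (7)·row2  ⇒  L[3][2]=7, U row3=(0, 0, 0, 2)

L[3][1] = 9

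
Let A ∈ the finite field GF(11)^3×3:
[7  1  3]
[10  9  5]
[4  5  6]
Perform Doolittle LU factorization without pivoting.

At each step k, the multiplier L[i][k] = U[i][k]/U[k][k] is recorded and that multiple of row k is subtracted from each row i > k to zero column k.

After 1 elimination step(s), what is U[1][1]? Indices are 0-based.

U[1][1] = 6

k=0: U[0][0]=7
  eliminate (1,0): mult=3, new row 1: (0, 6, 7); set L[1][0]=3
  eliminate (2,0): mult=10, new row 2: (0, 6, 9); set L[2][0]=10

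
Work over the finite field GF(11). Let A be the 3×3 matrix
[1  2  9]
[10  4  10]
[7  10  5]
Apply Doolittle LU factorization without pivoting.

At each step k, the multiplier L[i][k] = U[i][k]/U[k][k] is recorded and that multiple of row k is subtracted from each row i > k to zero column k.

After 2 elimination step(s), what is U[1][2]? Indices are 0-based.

U[1][2] = 8

k=0: U[0][0]=1
  eliminate (1,0): mult=10, new row 1: (0, 6, 8); set L[1][0]=10
  eliminate (2,0): mult=7, new row 2: (0, 7, 8); set L[2][0]=7
k=1: U[1][1]=6
  eliminate (2,1): mult=3, new row 2: (0, 0, 6); set L[2][1]=3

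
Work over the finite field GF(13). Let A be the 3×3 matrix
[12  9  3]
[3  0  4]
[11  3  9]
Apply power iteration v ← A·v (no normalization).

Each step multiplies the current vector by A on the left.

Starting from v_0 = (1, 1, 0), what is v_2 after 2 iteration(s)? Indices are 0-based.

v_0 = (1, 1, 0).
v_1 = A·v_0 = (8, 3, 1).
v_2 = A·v_1 = (9, 2, 2).

v_2 = (9, 2, 2)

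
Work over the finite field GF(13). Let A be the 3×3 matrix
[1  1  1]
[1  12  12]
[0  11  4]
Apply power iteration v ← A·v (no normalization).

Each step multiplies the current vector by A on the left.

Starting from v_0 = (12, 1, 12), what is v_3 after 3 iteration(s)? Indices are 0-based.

v_0 = (12, 1, 12).
v_1 = A·v_0 = (12, 12, 7).
v_2 = A·v_1 = (5, 6, 4).
v_3 = A·v_2 = (2, 8, 4).

v_3 = (2, 8, 4)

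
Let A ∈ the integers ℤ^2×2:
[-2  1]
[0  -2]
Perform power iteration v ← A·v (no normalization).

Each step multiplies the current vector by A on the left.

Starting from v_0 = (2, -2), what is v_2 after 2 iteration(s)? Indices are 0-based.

v_2 = (16, -8)

v_0 = (2, -2).
v_1 = A·v_0 = (-6, 4).
v_2 = A·v_1 = (16, -8).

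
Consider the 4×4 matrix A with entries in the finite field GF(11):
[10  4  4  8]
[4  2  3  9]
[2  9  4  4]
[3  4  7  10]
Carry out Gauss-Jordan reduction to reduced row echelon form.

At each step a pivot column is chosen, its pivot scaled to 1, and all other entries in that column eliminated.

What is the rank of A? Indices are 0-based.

rank = 4

pivot(0,0)=10: scale R0 → (1, 7, 7, 3)
  clear (1,0): R1 −= (4)R0 → (0, 7, 8, 8)
  clear (2,0): R2 −= (2)R0 → (0, 6, 1, 9)
  clear (3,0): R3 −= (3)R0 → (0, 5, 8, 1)
pivot(1,1)=7: scale R1 → (0, 1, 9, 9)
  clear (0,1): R0 −= (7)R1 → (1, 0, 10, 6)
  clear (2,1): R2 −= (6)R1 → (0, 0, 2, 10)
  clear (3,1): R3 −= (5)R1 → (0, 0, 7, 0)
pivot(2,2)=2: scale R2 → (0, 0, 1, 5)
  clear (0,2): R0 −= (10)R2 → (1, 0, 0, 0)
  clear (1,2): R1 −= (9)R2 → (0, 1, 0, 8)
  clear (3,2): R3 −= (7)R2 → (0, 0, 0, 9)
pivot(3,3)=9: scale R3 → (0, 0, 0, 1)
  clear (1,3): R1 −= (8)R3 → (0, 1, 0, 0)
  clear (2,3): R2 −= (5)R3 → (0, 0, 1, 0)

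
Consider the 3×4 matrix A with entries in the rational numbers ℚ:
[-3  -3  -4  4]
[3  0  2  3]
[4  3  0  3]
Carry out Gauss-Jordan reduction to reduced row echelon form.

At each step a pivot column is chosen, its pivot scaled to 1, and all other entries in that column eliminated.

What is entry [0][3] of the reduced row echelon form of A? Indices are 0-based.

[1] R0 /= -3  ⇒  (1, 1, 4/3, -4/3)
     R1 -= 3·R0  ⇒  (0, -3, -2, 7)
     R2 -= 4·R0  ⇒  (0, -1, -16/3, 25/3)
[2] R1 /= -3  ⇒  (0, 1, 2/3, -7/3)
     R0 -= 1·R1  ⇒  (1, 0, 2/3, 1)
     R2 -= -1·R1  ⇒  (0, 0, -14/3, 6)
[3] R2 /= -14/3  ⇒  (0, 0, 1, -9/7)
     R0 -= 2/3·R2  ⇒  (1, 0, 0, 13/7)
     R1 -= 2/3·R2  ⇒  (0, 1, 0, -31/21)

M[0][3] = 13/7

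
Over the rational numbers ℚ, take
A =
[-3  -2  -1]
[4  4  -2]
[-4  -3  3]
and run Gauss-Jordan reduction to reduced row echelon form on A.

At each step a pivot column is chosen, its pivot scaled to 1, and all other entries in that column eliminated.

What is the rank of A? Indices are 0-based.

[1] R0 /= -3  ⇒  (1, 2/3, 1/3)
     R1 -= 4·R0  ⇒  (0, 4/3, -10/3)
     R2 -= -4·R0  ⇒  (0, -1/3, 13/3)
[2] R1 /= 4/3  ⇒  (0, 1, -5/2)
     R0 -= 2/3·R1  ⇒  (1, 0, 2)
     R2 -= -1/3·R1  ⇒  (0, 0, 7/2)
[3] R2 /= 7/2  ⇒  (0, 0, 1)
     R0 -= 2·R2  ⇒  (1, 0, 0)
     R1 -= -5/2·R2  ⇒  (0, 1, 0)

rank = 3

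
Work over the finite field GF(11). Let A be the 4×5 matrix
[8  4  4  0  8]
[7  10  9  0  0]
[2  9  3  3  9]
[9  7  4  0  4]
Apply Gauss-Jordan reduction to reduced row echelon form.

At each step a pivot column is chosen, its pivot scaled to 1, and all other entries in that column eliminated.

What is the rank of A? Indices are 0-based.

rank = 4

pivot(0,0)=8: scale R0 → (1, 6, 6, 0, 1)
  clear (1,0): R1 −= (7)R0 → (0, 1, 0, 0, 4)
  clear (2,0): R2 −= (2)R0 → (0, 8, 2, 3, 7)
  clear (3,0): R3 −= (9)R0 → (0, 8, 5, 0, 6)
pivot(1,1)=1: scale R1 → (0, 1, 0, 0, 4)
  clear (0,1): R0 −= (6)R1 → (1, 0, 6, 0, 10)
  clear (2,1): R2 −= (8)R1 → (0, 0, 2, 3, 8)
  clear (3,1): R3 −= (8)R1 → (0, 0, 5, 0, 7)
pivot(2,2)=2: scale R2 → (0, 0, 1, 7, 4)
  clear (0,2): R0 −= (6)R2 → (1, 0, 0, 2, 8)
  clear (3,2): R3 −= (5)R2 → (0, 0, 0, 9, 9)
pivot(3,3)=9: scale R3 → (0, 0, 0, 1, 1)
  clear (0,3): R0 −= (2)R3 → (1, 0, 0, 0, 6)
  clear (2,3): R2 −= (7)R3 → (0, 0, 1, 0, 8)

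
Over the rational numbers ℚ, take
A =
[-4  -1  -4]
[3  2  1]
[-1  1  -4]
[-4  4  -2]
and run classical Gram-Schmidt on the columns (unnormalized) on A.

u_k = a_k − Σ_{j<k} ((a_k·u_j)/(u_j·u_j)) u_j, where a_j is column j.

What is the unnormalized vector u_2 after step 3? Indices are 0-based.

u_2 = (-39/35, -39/35, -113/35, 38/35)

Step 1: u_0 = a_0 = (-4, 3, -1, -4).
Step 2: u_1 = a_1 − (-1/6)·u_0 = (-5/3, 5/2, 5/6, 10/3).
Step 3: u_2 = a_2 − (31/42)·u_0 − (-1/25)·u_1 = (-39/35, -39/35, -113/35, 38/35).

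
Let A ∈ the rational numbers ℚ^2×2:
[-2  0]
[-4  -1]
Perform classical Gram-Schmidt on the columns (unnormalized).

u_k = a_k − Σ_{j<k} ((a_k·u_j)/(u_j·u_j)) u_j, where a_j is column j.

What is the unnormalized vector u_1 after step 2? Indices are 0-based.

Step 1: u_0 = a_0 = (-2, -4).
Step 2: u_1 = a_1 − (1/5)·u_0 = (2/5, -1/5).

u_1 = (2/5, -1/5)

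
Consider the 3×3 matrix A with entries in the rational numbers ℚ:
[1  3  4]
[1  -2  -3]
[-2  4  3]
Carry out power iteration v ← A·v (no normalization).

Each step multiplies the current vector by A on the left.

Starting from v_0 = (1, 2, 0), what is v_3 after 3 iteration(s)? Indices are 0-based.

v_0 = (1, 2, 0).
v_1 = A·v_0 = (7, -3, 6).
v_2 = A·v_1 = (22, -5, -8).
v_3 = A·v_2 = (-25, 56, -88).

v_3 = (-25, 56, -88)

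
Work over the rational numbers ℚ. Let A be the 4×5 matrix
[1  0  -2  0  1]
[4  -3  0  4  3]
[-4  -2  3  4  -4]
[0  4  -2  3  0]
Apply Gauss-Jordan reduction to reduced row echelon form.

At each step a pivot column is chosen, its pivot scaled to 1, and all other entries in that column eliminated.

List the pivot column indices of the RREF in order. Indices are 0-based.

pivot columns: 0, 1, 2, 3

step 1: normalize row 0 (÷1) = (1, 0, -2, 0, 1)
  row 1: subtract 4×row0 = (0, -3, 8, 4, -1)
  row 2: subtract -4×row0 = (0, -2, -5, 4, 0)
step 2: normalize row 1 (÷-3) = (0, 1, -8/3, -4/3, 1/3)
  row 2: subtract -2×row1 = (0, 0, -31/3, 4/3, 2/3)
  row 3: subtract 4×row1 = (0, 0, 26/3, 25/3, -4/3)
step 3: normalize row 2 (÷-31/3) = (0, 0, 1, -4/31, -2/31)
  row 0: subtract -2×row2 = (1, 0, 0, -8/31, 27/31)
  row 1: subtract -8/3×row2 = (0, 1, 0, -52/31, 5/31)
  row 3: subtract 26/3×row2 = (0, 0, 0, 293/31, -24/31)
step 4: normalize row 3 (÷293/31) = (0, 0, 0, 1, -24/293)
  row 0: subtract -8/31×row3 = (1, 0, 0, 0, 249/293)
  row 1: subtract -52/31×row3 = (0, 1, 0, 0, 7/293)
  row 2: subtract -4/31×row3 = (0, 0, 1, 0, -22/293)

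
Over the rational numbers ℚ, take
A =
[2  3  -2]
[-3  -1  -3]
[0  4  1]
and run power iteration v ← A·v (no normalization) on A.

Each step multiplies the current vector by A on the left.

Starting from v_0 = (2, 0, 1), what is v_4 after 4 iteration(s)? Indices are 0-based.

v_4 = (650, -135, 685)

v_0 = (2, 0, 1).
v_1 = A·v_0 = (2, -9, 1).
v_2 = A·v_1 = (-25, 0, -35).
v_3 = A·v_2 = (20, 180, -35).
v_4 = A·v_3 = (650, -135, 685).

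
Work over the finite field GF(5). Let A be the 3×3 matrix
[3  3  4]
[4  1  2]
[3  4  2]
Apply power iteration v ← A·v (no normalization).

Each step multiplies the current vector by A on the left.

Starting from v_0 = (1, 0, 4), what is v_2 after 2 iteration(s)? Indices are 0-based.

v_0 = (1, 0, 4).
v_1 = A·v_0 = (4, 2, 1).
v_2 = A·v_1 = (2, 0, 2).

v_2 = (2, 0, 2)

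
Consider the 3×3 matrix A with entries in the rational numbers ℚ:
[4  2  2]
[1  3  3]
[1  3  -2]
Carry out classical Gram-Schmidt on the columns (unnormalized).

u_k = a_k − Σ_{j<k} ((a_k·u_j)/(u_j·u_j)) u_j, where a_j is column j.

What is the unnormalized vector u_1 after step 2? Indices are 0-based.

Step 1: u_0 = a_0 = (4, 1, 1).
Step 2: u_1 = a_1 − (7/9)·u_0 = (-10/9, 20/9, 20/9).

u_1 = (-10/9, 20/9, 20/9)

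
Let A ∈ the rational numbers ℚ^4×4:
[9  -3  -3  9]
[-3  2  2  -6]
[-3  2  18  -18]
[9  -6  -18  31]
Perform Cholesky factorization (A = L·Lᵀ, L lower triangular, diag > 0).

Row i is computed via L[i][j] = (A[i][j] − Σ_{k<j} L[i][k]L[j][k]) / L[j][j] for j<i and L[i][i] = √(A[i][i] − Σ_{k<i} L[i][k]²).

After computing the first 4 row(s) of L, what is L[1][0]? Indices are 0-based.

Step 1: L[0][0] = √(9) = 3.
  L[1][0] = (-3) / L[0][0] = -1.
Step 2: L[1][1] = √(1) = 1.
  L[2][0] = (-3) / L[0][0] = -1.
  L[2][1] = (1) / L[1][1] = 1.
Step 3: L[2][2] = √(16) = 4.
  L[3][0] = (9) / L[0][0] = 3.
  L[3][1] = (-3) / L[1][1] = -3.
  L[3][2] = (-12) / L[2][2] = -3.
Step 4: L[3][3] = √(4) = 2.

L[1][0] = -1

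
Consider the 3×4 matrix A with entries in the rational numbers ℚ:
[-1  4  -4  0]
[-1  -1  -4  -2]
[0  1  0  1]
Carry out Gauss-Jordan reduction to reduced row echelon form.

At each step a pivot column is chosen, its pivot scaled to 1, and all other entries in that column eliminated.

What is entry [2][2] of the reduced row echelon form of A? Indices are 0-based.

step 1: normalize row 0 (÷-1) = (1, -4, 4, 0)
  row 1: subtract -1×row0 = (0, -5, 0, -2)
step 2: normalize row 1 (÷-5) = (0, 1, 0, 2/5)
  row 0: subtract -4×row1 = (1, 0, 4, 8/5)
  row 2: subtract 1×row1 = (0, 0, 0, 3/5)
skip col 2 (zero from row 2)
step 3: normalize row 2 (÷3/5) = (0, 0, 0, 1)
  row 0: subtract 8/5×row2 = (1, 0, 4, 0)
  row 1: subtract 2/5×row2 = (0, 1, 0, 0)

M[2][2] = 0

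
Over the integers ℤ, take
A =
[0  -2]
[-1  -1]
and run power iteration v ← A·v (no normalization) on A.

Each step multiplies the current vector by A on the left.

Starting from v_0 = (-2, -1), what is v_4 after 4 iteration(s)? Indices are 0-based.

v_0 = (-2, -1).
v_1 = A·v_0 = (2, 3).
v_2 = A·v_1 = (-6, -5).
v_3 = A·v_2 = (10, 11).
v_4 = A·v_3 = (-22, -21).

v_4 = (-22, -21)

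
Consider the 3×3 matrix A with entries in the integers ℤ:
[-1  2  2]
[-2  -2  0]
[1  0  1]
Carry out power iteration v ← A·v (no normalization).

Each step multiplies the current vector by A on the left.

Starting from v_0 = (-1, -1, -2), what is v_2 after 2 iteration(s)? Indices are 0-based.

v_2 = (7, 2, -8)

v_0 = (-1, -1, -2).
v_1 = A·v_0 = (-5, 4, -3).
v_2 = A·v_1 = (7, 2, -8).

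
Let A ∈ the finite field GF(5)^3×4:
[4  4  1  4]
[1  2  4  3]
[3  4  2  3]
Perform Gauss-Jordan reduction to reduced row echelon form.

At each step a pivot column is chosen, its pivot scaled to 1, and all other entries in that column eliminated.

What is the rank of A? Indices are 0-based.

pivot(0,0)=4: scale R0 → (1, 1, 4, 1)
  clear (1,0): R1 −= (1)R0 → (0, 1, 0, 2)
  clear (2,0): R2 −= (3)R0 → (0, 1, 0, 0)
pivot(1,1)=1: scale R1 → (0, 1, 0, 2)
  clear (0,1): R0 −= (1)R1 → (1, 0, 4, 4)
  clear (2,1): R2 −= (1)R1 → (0, 0, 0, 3)
col 2: no nonzero at/below row 2; advance.
pivot(2,3)=3: scale R2 → (0, 0, 0, 1)
  clear (0,3): R0 −= (4)R2 → (1, 0, 4, 0)
  clear (1,3): R1 −= (2)R2 → (0, 1, 0, 0)

rank = 3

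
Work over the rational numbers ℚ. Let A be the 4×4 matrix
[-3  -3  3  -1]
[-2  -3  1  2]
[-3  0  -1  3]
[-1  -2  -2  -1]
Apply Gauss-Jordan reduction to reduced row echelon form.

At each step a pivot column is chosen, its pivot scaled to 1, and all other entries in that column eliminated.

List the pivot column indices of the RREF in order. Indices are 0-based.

pivot columns: 0, 1, 2, 3

pivot(0,0)=-3: scale R0 → (1, 1, -1, 1/3)
  clear (1,0): R1 −= (-2)R0 → (0, -1, -1, 8/3)
  clear (2,0): R2 −= (-3)R0 → (0, 3, -4, 4)
  clear (3,0): R3 −= (-1)R0 → (0, -1, -3, -2/3)
pivot(1,1)=-1: scale R1 → (0, 1, 1, -8/3)
  clear (0,1): R0 −= (1)R1 → (1, 0, -2, 3)
  clear (2,1): R2 −= (3)R1 → (0, 0, -7, 12)
  clear (3,1): R3 −= (-1)R1 → (0, 0, -2, -10/3)
pivot(2,2)=-7: scale R2 → (0, 0, 1, -12/7)
  clear (0,2): R0 −= (-2)R2 → (1, 0, 0, -3/7)
  clear (1,2): R1 −= (1)R2 → (0, 1, 0, -20/21)
  clear (3,2): R3 −= (-2)R2 → (0, 0, 0, -142/21)
pivot(3,3)=-142/21: scale R3 → (0, 0, 0, 1)
  clear (0,3): R0 −= (-3/7)R3 → (1, 0, 0, 0)
  clear (1,3): R1 −= (-20/21)R3 → (0, 1, 0, 0)
  clear (2,3): R2 −= (-12/7)R3 → (0, 0, 1, 0)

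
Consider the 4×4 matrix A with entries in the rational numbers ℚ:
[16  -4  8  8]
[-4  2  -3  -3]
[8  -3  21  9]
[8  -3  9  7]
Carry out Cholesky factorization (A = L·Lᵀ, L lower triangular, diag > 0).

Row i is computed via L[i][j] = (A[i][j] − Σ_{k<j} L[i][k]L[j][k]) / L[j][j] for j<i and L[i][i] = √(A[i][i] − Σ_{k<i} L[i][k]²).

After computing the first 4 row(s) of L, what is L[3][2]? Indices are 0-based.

L[3][2] = 1

Step 1: L[0][0] = √(16) = 4.
  L[1][0] = (-4) / L[0][0] = -1.
Step 2: L[1][1] = √(1) = 1.
  L[2][0] = (8) / L[0][0] = 2.
  L[2][1] = (-1) / L[1][1] = -1.
Step 3: L[2][2] = √(16) = 4.
  L[3][0] = (8) / L[0][0] = 2.
  L[3][1] = (-1) / L[1][1] = -1.
  L[3][2] = (4) / L[2][2] = 1.
Step 4: L[3][3] = √(1) = 1.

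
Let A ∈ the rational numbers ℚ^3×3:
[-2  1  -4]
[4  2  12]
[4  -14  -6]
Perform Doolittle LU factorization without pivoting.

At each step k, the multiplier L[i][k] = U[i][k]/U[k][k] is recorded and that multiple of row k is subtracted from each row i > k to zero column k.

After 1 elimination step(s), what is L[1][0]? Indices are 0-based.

L[1][0] = -2

k=0: U[0][0]=-2
  eliminate (1,0): mult=-2, new row 1: (0, 4, 4); set L[1][0]=-2
  eliminate (2,0): mult=-2, new row 2: (0, -12, -14); set L[2][0]=-2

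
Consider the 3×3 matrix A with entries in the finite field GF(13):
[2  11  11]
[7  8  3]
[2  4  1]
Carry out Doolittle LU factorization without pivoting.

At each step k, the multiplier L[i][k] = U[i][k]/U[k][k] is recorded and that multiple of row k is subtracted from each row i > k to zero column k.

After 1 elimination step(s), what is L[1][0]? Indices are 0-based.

L[1][0] = 10

Step 1: pivot at (0,0) is 2.
  row1 ← row1 − (10)·row0  ⇒  L[1][0]=10, U row1=(0, 2, 10)
  row2 ← row2 − (1)·row0  ⇒  L[2][0]=1, U row2=(0, 6, 3)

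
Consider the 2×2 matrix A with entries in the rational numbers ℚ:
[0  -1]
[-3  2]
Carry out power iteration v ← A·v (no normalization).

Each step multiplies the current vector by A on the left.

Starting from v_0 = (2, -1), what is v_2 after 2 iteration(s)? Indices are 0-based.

v_0 = (2, -1).
v_1 = A·v_0 = (1, -8).
v_2 = A·v_1 = (8, -19).

v_2 = (8, -19)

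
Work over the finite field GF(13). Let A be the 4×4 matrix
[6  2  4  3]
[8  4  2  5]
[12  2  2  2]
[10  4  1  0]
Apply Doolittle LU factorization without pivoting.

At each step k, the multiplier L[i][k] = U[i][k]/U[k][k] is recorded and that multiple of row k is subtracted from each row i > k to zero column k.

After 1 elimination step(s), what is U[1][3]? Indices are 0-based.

U[1][3] = 1

Step 1: pivot at (0,0) is 6.
  row1 ← row1 − (10)·row0  ⇒  L[1][0]=10, U row1=(0, 10, 1, 1)
  row2 ← row2 − (2)·row0  ⇒  L[2][0]=2, U row2=(0, 11, 7, 9)
  row3 ← row3 − (6)·row0  ⇒  L[3][0]=6, U row3=(0, 5, 3, 8)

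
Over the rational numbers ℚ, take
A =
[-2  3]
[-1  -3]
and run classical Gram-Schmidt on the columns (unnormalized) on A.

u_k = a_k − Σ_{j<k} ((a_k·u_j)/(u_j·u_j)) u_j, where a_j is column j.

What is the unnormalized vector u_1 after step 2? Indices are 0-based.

Step 1: u_0 = a_0 = (-2, -1).
Step 2: u_1 = a_1 − (-3/5)·u_0 = (9/5, -18/5).

u_1 = (9/5, -18/5)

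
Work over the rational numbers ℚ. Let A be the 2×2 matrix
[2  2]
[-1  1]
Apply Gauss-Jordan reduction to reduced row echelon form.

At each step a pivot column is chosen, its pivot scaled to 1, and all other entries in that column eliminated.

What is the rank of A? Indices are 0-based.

step 1: normalize row 0 (÷2) = (1, 1)
  row 1: subtract -1×row0 = (0, 2)
step 2: normalize row 1 (÷2) = (0, 1)
  row 0: subtract 1×row1 = (1, 0)

rank = 2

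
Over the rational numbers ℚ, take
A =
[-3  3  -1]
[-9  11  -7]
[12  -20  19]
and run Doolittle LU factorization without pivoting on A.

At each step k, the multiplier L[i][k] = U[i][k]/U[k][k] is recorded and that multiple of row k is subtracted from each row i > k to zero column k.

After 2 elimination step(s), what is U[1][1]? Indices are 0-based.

[col 0] pivot -3
  R1 -= 3*R0 → (0, 2, -4)  (L[1][0] := 3)
  R2 -= -4*R0 → (0, -8, 15)  (L[2][0] := -4)
[col 1] pivot 2
  R2 -= -4*R1 → (0, 0, -1)  (L[2][1] := -4)

U[1][1] = 2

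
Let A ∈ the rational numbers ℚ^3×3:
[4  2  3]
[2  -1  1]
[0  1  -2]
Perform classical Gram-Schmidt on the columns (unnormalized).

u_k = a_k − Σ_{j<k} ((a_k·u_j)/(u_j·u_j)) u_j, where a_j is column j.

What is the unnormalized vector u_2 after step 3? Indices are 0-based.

u_2 = (3/7, -6/7, -12/7)

Step 1: u_0 = a_0 = (4, 2, 0).
Step 2: u_1 = a_1 − (3/10)·u_0 = (4/5, -8/5, 1).
Step 3: u_2 = a_2 − (7/10)·u_0 − (-2/7)·u_1 = (3/7, -6/7, -12/7).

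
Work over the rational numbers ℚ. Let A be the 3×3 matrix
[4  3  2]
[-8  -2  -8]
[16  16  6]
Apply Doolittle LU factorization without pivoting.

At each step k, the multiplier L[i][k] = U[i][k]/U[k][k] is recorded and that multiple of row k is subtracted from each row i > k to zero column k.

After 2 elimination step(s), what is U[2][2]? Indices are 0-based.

[col 0] pivot 4
  R1 -= -2*R0 → (0, 4, -4)  (L[1][0] := -2)
  R2 -= 4*R0 → (0, 4, -2)  (L[2][0] := 4)
[col 1] pivot 4
  R2 -= 1*R1 → (0, 0, 2)  (L[2][1] := 1)

U[2][2] = 2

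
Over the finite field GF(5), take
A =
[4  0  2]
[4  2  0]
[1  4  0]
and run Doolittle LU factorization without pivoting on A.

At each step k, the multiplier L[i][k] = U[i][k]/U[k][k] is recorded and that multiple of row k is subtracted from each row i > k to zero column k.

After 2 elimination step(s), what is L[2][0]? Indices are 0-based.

L[2][0] = 4

k=0: U[0][0]=4
  eliminate (1,0): mult=1, new row 1: (0, 2, 3); set L[1][0]=1
  eliminate (2,0): mult=4, new row 2: (0, 4, 2); set L[2][0]=4
k=1: U[1][1]=2
  eliminate (2,1): mult=2, new row 2: (0, 0, 1); set L[2][1]=2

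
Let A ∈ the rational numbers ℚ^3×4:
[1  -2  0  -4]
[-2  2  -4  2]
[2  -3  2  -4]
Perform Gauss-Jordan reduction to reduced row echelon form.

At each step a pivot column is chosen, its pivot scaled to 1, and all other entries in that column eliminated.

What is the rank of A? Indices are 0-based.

rank = 3

pivot(0,0)=1: scale R0 → (1, -2, 0, -4)
  clear (1,0): R1 −= (-2)R0 → (0, -2, -4, -6)
  clear (2,0): R2 −= (2)R0 → (0, 1, 2, 4)
pivot(1,1)=-2: scale R1 → (0, 1, 2, 3)
  clear (0,1): R0 −= (-2)R1 → (1, 0, 4, 2)
  clear (2,1): R2 −= (1)R1 → (0, 0, 0, 1)
col 2: no nonzero at/below row 2; advance.
pivot(2,3)=1: scale R2 → (0, 0, 0, 1)
  clear (0,3): R0 −= (2)R2 → (1, 0, 4, 0)
  clear (1,3): R1 −= (3)R2 → (0, 1, 2, 0)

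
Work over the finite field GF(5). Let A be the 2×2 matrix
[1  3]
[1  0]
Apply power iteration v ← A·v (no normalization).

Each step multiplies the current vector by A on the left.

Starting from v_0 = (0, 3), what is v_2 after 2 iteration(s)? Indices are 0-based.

v_0 = (0, 3).
v_1 = A·v_0 = (4, 0).
v_2 = A·v_1 = (4, 4).

v_2 = (4, 4)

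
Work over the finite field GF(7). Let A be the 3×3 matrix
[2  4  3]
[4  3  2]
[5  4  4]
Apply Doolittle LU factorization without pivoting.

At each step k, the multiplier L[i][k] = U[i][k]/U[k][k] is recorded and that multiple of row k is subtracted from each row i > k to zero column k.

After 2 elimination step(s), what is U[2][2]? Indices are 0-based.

[col 0] pivot 2
  R1 -= 2*R0 → (0, 2, 3)  (L[1][0] := 2)
  R2 -= 6*R0 → (0, 1, 0)  (L[2][0] := 6)
[col 1] pivot 2
  R2 -= 4*R1 → (0, 0, 2)  (L[2][1] := 4)

U[2][2] = 2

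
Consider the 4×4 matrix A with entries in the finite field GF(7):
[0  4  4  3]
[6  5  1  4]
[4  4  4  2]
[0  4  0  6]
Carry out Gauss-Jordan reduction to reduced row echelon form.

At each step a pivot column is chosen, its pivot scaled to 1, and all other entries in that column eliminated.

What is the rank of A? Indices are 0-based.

[1] R0 <-> R1
[1] R0 /= 6  ⇒  (1, 2, 6, 3)
     R2 -= 4·R0  ⇒  (0, 3, 1, 4)
[2] R1 /= 4  ⇒  (0, 1, 1, 6)
     R0 -= 2·R1  ⇒  (1, 0, 4, 5)
     R2 -= 3·R1  ⇒  (0, 0, 5, 0)
     R3 -= 4·R1  ⇒  (0, 0, 3, 3)
[3] R2 /= 5  ⇒  (0, 0, 1, 0)
     R0 -= 4·R2  ⇒  (1, 0, 0, 5)
     R1 -= 1·R2  ⇒  (0, 1, 0, 6)
     R3 -= 3·R2  ⇒  (0, 0, 0, 3)
[4] R3 /= 3  ⇒  (0, 0, 0, 1)
     R0 -= 5·R3  ⇒  (1, 0, 0, 0)
     R1 -= 6·R3  ⇒  (0, 1, 0, 0)

rank = 4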